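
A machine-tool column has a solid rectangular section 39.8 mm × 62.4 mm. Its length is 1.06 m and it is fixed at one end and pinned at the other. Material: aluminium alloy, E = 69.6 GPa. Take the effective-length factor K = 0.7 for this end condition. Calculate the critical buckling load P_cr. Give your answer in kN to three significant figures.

P_cr ≈ 409 kN

Buckling occurs about the weak axis: I_min = h·b³/12 with b = 39.8 mm (the shorter side).
I_min = 62.4×39.8³/12 = 3.278×10^5 mm⁴
I = 3.278×10^5 mm⁴ = 3.278×10^-7 m⁴
Effective length L_e = K·L = 0.7 × 1.06 = 0.7420 m
P_cr = π²EI / L_e² = π² × 69.6×10⁹ × 3.278×10^-7 / 0.7420² = 4.090×10^5 N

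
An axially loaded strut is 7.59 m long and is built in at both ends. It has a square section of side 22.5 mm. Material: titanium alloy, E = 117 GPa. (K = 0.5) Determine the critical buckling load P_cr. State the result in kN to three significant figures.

P_cr ≈ 1.71 kN

I = a⁴/12 = 22.5⁴/12 = 2.136×10^4 mm⁴
I = 2.136×10^4 mm⁴ = 2.136×10^-8 m⁴
Effective length L_e = K·L = 0.5 × 7.59 = 3.795 m
P_cr = π²EI / L_e² = π² × 117×10⁹ × 2.136×10^-8 / 3.795² = 1.712×10^3 N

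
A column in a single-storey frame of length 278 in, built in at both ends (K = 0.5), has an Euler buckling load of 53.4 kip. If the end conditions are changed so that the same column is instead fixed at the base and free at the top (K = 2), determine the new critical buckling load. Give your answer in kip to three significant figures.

P_cr ∝ 1/K², so P_cr,new = P_cr,old × (K_old/K_new)² = 53.4 × (0.5/2)²
= 53.4 × 0.06250 = 3.34 kip

P_cr ≈ 3.34 kip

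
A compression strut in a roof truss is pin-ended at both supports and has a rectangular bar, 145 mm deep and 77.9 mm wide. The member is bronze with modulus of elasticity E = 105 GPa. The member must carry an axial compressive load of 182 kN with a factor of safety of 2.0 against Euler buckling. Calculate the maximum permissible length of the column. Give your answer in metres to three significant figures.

L_max ≈ 4.03 m

Buckling occurs about the weak axis: I_min = h·b³/12 with b = 77.9 mm (the shorter side).
I_min = 145×77.9³/12 = 5.712×10^6 mm⁴
I = 5.712×10^-6 m⁴
Required critical load P_cr = n·P = 2.0 × 182 = 364.0 kN = 3.640×10^5 N
From P_cr = π²EI/(K·L)²:  L = (1/K)·√(π²EI/P_cr) = (1/1)·√(π²×1.05×10^11×5.712×10^-6/3.640×10^5)
L = 4.03 m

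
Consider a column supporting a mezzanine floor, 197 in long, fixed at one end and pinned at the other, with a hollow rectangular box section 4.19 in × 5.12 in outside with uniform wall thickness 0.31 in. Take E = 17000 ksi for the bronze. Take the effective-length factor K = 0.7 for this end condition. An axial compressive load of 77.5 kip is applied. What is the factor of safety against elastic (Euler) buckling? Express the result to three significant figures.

Inner dimensions: h_i = 5.12 − 2×0.31 = 4.500 in, b_i = 4.19 − 2×0.31 = 3.570 in
Weak-axis I_min = (h_o·b_o³ − h_i·b_i³)/12 with b_o = 4.19, b_i = 3.570 in (shorter outer/inner sides).
I_min = (5.12×4.19³ − 4.500×3.570³)/12 = 14.32 in⁴
Effective length L_e = K·L = 0.7 × 197 = 137.9 in
P_cr = π²EI / L_e² = π² × 17000×10³ × 14.32 / 137.9² = 1.264×10^5 lb
Factor of safety n = P_cr / P = 126.38 / 77.5 = 1.63

n ≈ 1.63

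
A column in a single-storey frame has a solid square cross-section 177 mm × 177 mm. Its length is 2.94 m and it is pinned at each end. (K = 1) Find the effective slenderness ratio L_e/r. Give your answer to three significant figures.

λ ≈ 57.5

For a square r = a/√12 = 177/√12 = 51.10 mm
L_e = K·L = 1 × 2.94 m = 2.940 m = 2940.0 mm
λ = L_e / r_min = 2940.0 / 51.10 = 57.5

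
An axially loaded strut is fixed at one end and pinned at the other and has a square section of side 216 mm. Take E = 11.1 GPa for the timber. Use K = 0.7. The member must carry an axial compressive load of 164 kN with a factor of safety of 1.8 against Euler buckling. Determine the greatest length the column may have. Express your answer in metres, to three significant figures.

I = a⁴/12 = 216⁴/12 = 1.814×10^8 mm⁴
I = 1.814×10^-4 m⁴
Required critical load P_cr = n·P = 1.8 × 164 = 295.2 kN = 2.952×10^5 N
From P_cr = π²EI/(K·L)²:  L = (1/K)·√(π²EI/P_cr) = (1/0.7)·√(π²×1.11×10^10×1.814×10^-4/2.952×10^5)
L = 11.7 m

L_max ≈ 11.7 m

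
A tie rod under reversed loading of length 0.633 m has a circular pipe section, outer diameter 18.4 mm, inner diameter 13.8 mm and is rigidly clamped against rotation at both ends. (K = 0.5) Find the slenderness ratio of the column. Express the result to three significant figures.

d_o = 18.4 mm, d_i = 13.8 mm
I = π(d_o⁴ − d_i⁴)/64 = π(18.4⁴ − 13.80⁴)/64 = 3.846×10^3 mm⁴
A = 116.3 mm²;  r_min = √(I/A) = √(3.846×10^3/116.3) = 5.750 mm
L_e = K·L = 0.5 × 0.633 m = 0.3165 m = 316.50 mm
λ = L_e / r_min = 316.50 / 5.750 = 55.0

λ ≈ 55.0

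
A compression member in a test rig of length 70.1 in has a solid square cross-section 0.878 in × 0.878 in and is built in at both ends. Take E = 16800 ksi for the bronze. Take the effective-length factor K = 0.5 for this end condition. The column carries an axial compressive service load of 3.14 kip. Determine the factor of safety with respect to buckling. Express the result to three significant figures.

I = a⁴/12 = 0.878⁴/12 = 4.952×10^-2 in⁴
Effective length L_e = K·L = 0.5 × 70.1 = 35.05 in
P_cr = π²EI / L_e² = π² × 16800×10³ × 4.952×10^-2 / 35.05² = 6.684×10^3 lb
Factor of safety n = P_cr / P = 6.6839 / 3.14 = 2.13

n ≈ 2.13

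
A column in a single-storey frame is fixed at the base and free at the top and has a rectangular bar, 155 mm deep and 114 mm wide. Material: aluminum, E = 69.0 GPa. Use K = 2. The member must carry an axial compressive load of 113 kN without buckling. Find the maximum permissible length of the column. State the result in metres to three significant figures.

Buckling occurs about the weak axis: I_min = h·b³/12 with b = 114 mm (the shorter side).
I_min = 155×114³/12 = 1.914×10^7 mm⁴
I = 1.914×10^-5 m⁴
At the buckling limit P_cr = P = 1.130×10^5 N
From P_cr = π²EI/(K·L)²:  L = (1/K)·√(π²EI/P_cr) = (1/2)·√(π²×6.90×10^10×1.914×10^-5/1.130×10^5)
L = 5.37 m

L_max ≈ 5.37 m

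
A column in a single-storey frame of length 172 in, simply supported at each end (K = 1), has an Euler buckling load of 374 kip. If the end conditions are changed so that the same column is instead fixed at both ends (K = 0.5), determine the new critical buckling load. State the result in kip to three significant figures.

P_cr ∝ 1/K², so P_cr,new = P_cr,old × (K_old/K_new)² = 374 × (1/0.5)²
= 374 × 4.000 = 1500 kip

P_cr ≈ 1500 kip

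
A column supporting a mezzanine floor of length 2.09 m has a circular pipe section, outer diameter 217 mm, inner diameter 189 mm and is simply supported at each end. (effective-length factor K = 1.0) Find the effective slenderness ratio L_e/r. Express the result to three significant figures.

d_o = 217 mm, d_i = 189 mm
I = π(d_o⁴ − d_i⁴)/64 = π(217⁴ − 189.0⁴)/64 = 4.621×10^7 mm⁴
A = 8.928×10^3 mm²;  r_min = √(I/A) = √(4.621×10^7/8.928×10^3) = 71.94 mm
L_e = K·L = 1 × 2.09 m = 2.090 m = 2090.0 mm
λ = L_e / r_min = 2090.0 / 71.94 = 29.1

λ ≈ 29.1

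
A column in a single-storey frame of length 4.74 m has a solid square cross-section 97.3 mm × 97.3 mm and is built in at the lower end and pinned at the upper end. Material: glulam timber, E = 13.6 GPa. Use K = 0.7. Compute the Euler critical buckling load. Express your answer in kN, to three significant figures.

I = a⁴/12 = 97.3⁴/12 = 7.469×10^6 mm⁴
I = 7.469×10^6 mm⁴ = 7.469×10^-6 m⁴
Effective length L_e = K·L = 0.7 × 4.74 = 3.318 m
P_cr = π²EI / L_e² = π² × 13.6×10⁹ × 7.469×10^-6 / 3.318² = 9.107×10^4 N

P_cr ≈ 91.1 kN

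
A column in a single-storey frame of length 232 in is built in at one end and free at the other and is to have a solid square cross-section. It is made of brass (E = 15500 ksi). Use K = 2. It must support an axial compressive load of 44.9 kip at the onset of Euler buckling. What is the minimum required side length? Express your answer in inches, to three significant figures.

L_e = K·L = 2 × 232 = 464.0 in
Required I = P_cr·L_e²/(π²E) = 4.490×10^4 × 464.0² / (π² × 1.55×10^7) = 63.19 in⁴
Solid square: I = a⁴/12  ⇒  a = (12I)^(1/4) = (12×63.19)^(1/4) = 5.25 in

a ≈ 5.25 in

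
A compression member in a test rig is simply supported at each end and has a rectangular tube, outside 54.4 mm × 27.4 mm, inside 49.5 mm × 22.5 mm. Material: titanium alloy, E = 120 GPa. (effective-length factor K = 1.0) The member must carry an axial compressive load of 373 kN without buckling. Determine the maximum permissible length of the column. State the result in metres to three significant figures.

L_max ≈ 0.383 m

Weak-axis I_min = (h_o·b_o³ − h_i·b_i³)/12 with b_o = 27.4, b_i = 22.50 mm (shorter outer/inner sides).
I_min = (54.4×27.4³ − 49.50×22.50³)/12 = 4.627×10^4 mm⁴
I = 4.627×10^-8 m⁴
At the buckling limit P_cr = P = 3.730×10^5 N
From P_cr = π²EI/(K·L)²:  L = (1/K)·√(π²EI/P_cr) = (1/1)·√(π²×1.20×10^11×4.627×10^-8/3.730×10^5)
L = 0.383 m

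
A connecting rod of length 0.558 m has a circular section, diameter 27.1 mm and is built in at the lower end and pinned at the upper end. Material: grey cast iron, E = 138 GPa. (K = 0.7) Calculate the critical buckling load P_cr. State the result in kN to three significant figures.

P_cr ≈ 236 kN

I = πd⁴/64 = π×27.1⁴/64 = 2.648×10^4 mm⁴
I = 2.648×10^4 mm⁴ = 2.648×10^-8 m⁴
Effective length L_e = K·L = 0.7 × 0.558 = 0.3906 m
P_cr = π²EI / L_e² = π² × 138×10⁹ × 2.648×10^-8 / 0.3906² = 2.364×10^5 N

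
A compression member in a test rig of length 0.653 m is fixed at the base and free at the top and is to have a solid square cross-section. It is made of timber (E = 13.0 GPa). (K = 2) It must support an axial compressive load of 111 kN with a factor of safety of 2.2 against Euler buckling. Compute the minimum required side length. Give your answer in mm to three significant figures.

Required P_cr = n·P = 2.2 × 111 = 244.2 kN
L_e = K·L = 2 × 0.653 = 1.306 m
Required I = P_cr·L_e²/(π²E) = 2.442×10^5 × 1.306² / (π² × 1.30×10^10) = 3.246×10^-6 m⁴
I_req = 3.246×10^6 mm⁴
Solid square: I = a⁴/12  ⇒  a = (12I)^(1/4) = (12×3.246×10^6)^(1/4) = 79.0 mm

a ≈ 79.0 mm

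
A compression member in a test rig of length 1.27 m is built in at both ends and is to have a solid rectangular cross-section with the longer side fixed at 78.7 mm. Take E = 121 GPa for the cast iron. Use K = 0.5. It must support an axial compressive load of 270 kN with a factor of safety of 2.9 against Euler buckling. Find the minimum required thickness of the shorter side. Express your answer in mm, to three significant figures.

b ≈ 34.3 mm

Required P_cr = n·P = 2.9 × 270 = 783.0 kN
L_e = K·L = 0.5 × 1.27 = 0.6350 m
Required I = P_cr·L_e²/(π²E) = 7.830×10^5 × 0.6350² / (π² × 1.21×10^11) = 2.644×10^-7 m⁴
I_req = 2.644×10^5 mm⁴
Rectangle, weak axis: I_min = h·b³/12 with h = 78.7 mm fixed  ⇒  b = (12I/h)^(1/3) = 34.3 mm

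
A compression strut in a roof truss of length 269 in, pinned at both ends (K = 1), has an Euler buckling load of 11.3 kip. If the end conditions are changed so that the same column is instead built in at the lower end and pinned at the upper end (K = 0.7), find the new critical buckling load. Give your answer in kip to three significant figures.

P_cr ∝ 1/K², so P_cr,new = P_cr,old × (K_old/K_new)² = 11.3 × (1/0.7)²
= 11.3 × 2.041 = 23.1 kip

P_cr ≈ 23.1 kip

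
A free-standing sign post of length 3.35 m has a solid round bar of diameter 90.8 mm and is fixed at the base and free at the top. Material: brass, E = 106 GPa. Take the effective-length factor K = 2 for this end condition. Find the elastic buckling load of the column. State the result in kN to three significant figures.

I = πd⁴/64 = π×90.8⁴/64 = 3.337×10^6 mm⁴
I = 3.337×10^6 mm⁴ = 3.337×10^-6 m⁴
Effective length L_e = K·L = 2 × 3.35 = 6.700 m
P_cr = π²EI / L_e² = π² × 106×10⁹ × 3.337×10^-6 / 6.700² = 7.776×10^4 N

P_cr ≈ 77.8 kN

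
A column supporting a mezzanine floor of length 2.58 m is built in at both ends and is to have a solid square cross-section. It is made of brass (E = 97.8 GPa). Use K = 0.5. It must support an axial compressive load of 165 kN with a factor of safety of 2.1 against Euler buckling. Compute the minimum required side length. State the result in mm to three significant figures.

Required P_cr = n·P = 2.1 × 165 = 346.5 kN
L_e = K·L = 0.5 × 2.58 = 1.290 m
Required I = P_cr·L_e²/(π²E) = 3.465×10^5 × 1.290² / (π² × 9.78×10^10) = 5.974×10^-7 m⁴
I_req = 5.974×10^5 mm⁴
Solid square: I = a⁴/12  ⇒  a = (12I)^(1/4) = (12×5.974×10^5)^(1/4) = 51.7 mm

a ≈ 51.7 mm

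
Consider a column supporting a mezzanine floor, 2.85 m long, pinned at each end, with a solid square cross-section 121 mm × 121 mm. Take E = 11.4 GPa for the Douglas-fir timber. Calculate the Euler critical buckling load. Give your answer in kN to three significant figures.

P_cr ≈ 247 kN

I = a⁴/12 = 121⁴/12 = 1.786×10^7 mm⁴
I = 1.786×10^7 mm⁴ = 1.786×10^-5 m⁴
Effective length L_e = K·L = 1 × 2.85 = 2.850 m
P_cr = π²EI / L_e² = π² × 11.4×10⁹ × 1.786×10^-5 / 2.850² = 2.474×10^5 N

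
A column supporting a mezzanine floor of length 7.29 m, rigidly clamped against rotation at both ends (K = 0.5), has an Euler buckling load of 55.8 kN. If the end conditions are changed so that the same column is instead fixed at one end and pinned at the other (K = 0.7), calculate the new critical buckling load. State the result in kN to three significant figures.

P_cr ≈ 28.5 kN

P_cr ∝ 1/K², so P_cr,new = P_cr,old × (K_old/K_new)² = 55.8 × (0.5/0.7)²
= 55.8 × 0.5102 = 28.5 kN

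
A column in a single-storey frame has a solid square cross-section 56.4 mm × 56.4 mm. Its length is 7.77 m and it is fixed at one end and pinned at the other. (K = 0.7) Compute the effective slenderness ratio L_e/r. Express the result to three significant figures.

For a square r = a/√12 = 56.4/√12 = 16.28 mm
L_e = K·L = 0.7 × 7.77 m = 5.439 m = 5439.0 mm
λ = L_e / r_min = 5439.0 / 16.28 = 334

λ ≈ 334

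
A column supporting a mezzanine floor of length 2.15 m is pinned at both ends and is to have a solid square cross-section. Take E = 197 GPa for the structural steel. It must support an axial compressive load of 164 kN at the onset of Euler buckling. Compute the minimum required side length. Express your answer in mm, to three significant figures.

L_e = K·L = 1 × 2.15 = 2.150 m
Required I = P_cr·L_e²/(π²E) = 1.640×10^5 × 2.150² / (π² × 1.97×10^11) = 3.899×10^-7 m⁴
I_req = 3.899×10^5 mm⁴
Solid square: I = a⁴/12  ⇒  a = (12I)^(1/4) = (12×3.899×10^5)^(1/4) = 46.5 mm

a ≈ 46.5 mm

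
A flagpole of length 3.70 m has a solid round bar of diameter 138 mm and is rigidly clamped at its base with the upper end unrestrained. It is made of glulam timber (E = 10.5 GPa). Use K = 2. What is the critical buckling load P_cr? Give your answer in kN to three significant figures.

I = πd⁴/64 = π×138⁴/64 = 1.780×10^7 mm⁴
I = 1.780×10^7 mm⁴ = 1.780×10^-5 m⁴
Effective length L_e = K·L = 2 × 3.70 = 7.400 m
P_cr = π²EI / L_e² = π² × 10.5×10⁹ × 1.780×10^-5 / 7.400² = 3.369×10^4 N

P_cr ≈ 33.7 kN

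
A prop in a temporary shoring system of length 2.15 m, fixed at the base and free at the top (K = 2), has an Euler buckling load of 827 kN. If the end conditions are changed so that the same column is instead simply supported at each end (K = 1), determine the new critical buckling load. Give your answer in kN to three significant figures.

P_cr ∝ 1/K², so P_cr,new = P_cr,old × (K_old/K_new)² = 827 × (2/1)²
= 827 × 4.000 = 3310 kN

P_cr ≈ 3310 kN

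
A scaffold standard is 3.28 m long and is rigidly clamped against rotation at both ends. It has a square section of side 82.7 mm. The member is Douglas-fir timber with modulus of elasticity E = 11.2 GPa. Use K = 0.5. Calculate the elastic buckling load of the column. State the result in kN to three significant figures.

P_cr ≈ 160 kN

I = a⁴/12 = 82.7⁴/12 = 3.898×10^6 mm⁴
I = 3.898×10^6 mm⁴ = 3.898×10^-6 m⁴
Effective length L_e = K·L = 0.5 × 3.28 = 1.640 m
P_cr = π²EI / L_e² = π² × 11.2×10⁹ × 3.898×10^-6 / 1.640² = 1.602×10^5 N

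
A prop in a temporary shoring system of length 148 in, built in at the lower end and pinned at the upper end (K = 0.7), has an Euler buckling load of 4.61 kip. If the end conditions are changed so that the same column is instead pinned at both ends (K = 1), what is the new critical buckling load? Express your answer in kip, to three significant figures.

P_cr ∝ 1/K², so P_cr,new = P_cr,old × (K_old/K_new)² = 4.61 × (0.7/1)²
= 4.61 × 0.4900 = 2.26 kip

P_cr ≈ 2.26 kip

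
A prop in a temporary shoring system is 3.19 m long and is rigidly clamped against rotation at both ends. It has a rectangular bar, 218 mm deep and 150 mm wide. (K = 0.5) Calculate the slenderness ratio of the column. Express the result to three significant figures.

Buckling occurs about the weak axis: I_min = h·b³/12 with b = 150 mm (the shorter side).
I_min = 218×150³/12 = 6.131×10^7 mm⁴
A = 3.270×10^4 mm²;  r_min = √(I/A) = √(6.131×10^7/3.270×10^4) = 43.30 mm
L_e = K·L = 0.5 × 3.19 m = 1.595 m = 1595.0 mm
λ = L_e / r_min = 1595.0 / 43.30 = 36.8

λ ≈ 36.8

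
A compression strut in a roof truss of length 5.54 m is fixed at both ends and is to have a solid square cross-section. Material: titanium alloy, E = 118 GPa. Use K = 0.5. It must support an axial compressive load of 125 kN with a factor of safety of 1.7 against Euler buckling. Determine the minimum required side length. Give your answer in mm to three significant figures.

a ≈ 64.0 mm

Required P_cr = n·P = 1.7 × 125 = 212.5 kN
L_e = K·L = 0.5 × 5.54 = 2.770 m
Required I = P_cr·L_e²/(π²E) = 2.125×10^5 × 2.770² / (π² × 1.18×10^11) = 1.400×10^-6 m⁴
I_req = 1.400×10^6 mm⁴
Solid square: I = a⁴/12  ⇒  a = (12I)^(1/4) = (12×1.400×10^6)^(1/4) = 64.0 mm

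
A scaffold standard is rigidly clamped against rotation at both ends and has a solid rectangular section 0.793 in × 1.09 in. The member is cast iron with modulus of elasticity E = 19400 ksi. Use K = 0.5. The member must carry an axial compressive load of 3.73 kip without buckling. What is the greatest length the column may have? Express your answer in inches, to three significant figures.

Buckling occurs about the weak axis: I_min = h·b³/12 with b = 0.793 in (the shorter side).
I_min = 1.09×0.793³/12 = 4.530×10^-2 in⁴
At the buckling limit P_cr = P = 3.730×10^3 lb
From P_cr = π²EI/(K·L)²:  L = (1/K)·√(π²EI/P_cr) = (1/0.5)·√(π²×1.94×10^7×4.530×10^-2/3.730×10^3)
L = 96.4 in

L_max ≈ 96.4 in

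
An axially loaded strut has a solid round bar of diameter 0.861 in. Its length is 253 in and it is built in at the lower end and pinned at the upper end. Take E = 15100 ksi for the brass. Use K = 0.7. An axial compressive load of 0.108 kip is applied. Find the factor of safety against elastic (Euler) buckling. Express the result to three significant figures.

I = πd⁴/64 = π×0.861⁴/64 = 2.698×10^-2 in⁴
Effective length L_e = K·L = 0.7 × 253 = 177.1 in
P_cr = π²EI / L_e² = π² × 15100×10³ × 2.698×10^-2 / 177.1² = 128.2 lb
Factor of safety n = P_cr / P = 0.12818 / 0.108 = 1.19

n ≈ 1.19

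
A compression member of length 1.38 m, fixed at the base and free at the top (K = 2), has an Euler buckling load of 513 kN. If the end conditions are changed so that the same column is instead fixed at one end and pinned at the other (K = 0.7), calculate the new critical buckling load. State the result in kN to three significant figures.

P_cr ∝ 1/K², so P_cr,new = P_cr,old × (K_old/K_new)² = 513 × (2/0.7)²
= 513 × 8.163 = 4190 kN

P_cr ≈ 4190 kN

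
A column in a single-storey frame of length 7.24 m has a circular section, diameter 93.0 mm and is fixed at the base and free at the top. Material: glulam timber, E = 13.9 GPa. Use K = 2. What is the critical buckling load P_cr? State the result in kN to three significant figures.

P_cr ≈ 2.40 kN

I = πd⁴/64 = π×93.0⁴/64 = 3.672×10^6 mm⁴
I = 3.672×10^6 mm⁴ = 3.672×10^-6 m⁴
Effective length L_e = K·L = 2 × 7.24 = 14.48 m
P_cr = π²EI / L_e² = π² × 13.9×10⁹ × 3.672×10^-6 / 14.48² = 2.403×10^3 N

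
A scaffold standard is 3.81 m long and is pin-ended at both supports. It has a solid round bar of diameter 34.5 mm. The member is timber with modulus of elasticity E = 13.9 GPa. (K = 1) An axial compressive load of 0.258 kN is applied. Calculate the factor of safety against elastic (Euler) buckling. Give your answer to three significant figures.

n ≈ 2.55

I = πd⁴/64 = π×34.5⁴/64 = 6.954×10^4 mm⁴
I = 6.954×10^4 mm⁴ = 6.954×10^-8 m⁴
Effective length L_e = K·L = 1 × 3.81 = 3.810 m
P_cr = π²EI / L_e² = π² × 13.9×10⁹ × 6.954×10^-8 / 3.810² = 657.2 N
Factor of safety n = P_cr / P = 0.65722 / 0.258 = 2.55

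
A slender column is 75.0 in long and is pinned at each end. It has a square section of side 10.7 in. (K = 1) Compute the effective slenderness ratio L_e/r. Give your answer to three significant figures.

λ ≈ 24.3

For a square r = a/√12 = 10.7/√12 = 3.089 in
L_e = K·L = 1 × 75.0 = 75.00 in
λ = L_e / r_min = 75.000 / 3.089 = 24.3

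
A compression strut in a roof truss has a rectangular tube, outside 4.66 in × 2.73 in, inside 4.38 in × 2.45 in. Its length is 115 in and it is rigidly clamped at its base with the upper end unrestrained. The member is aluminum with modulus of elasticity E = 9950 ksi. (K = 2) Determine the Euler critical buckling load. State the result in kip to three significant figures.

P_cr ≈ 4.70 kip

Weak-axis I_min = (h_o·b_o³ − h_i·b_i³)/12 with b_o = 2.73, b_i = 2.450 in (shorter outer/inner sides).
I_min = (4.66×2.73³ − 4.380×2.450³)/12 = 2.533 in⁴
Effective length L_e = K·L = 2 × 115 = 230.0 in
P_cr = π²EI / L_e² = π² × 9950×10³ × 2.533 / 230.0² = 4.703×10^3 lb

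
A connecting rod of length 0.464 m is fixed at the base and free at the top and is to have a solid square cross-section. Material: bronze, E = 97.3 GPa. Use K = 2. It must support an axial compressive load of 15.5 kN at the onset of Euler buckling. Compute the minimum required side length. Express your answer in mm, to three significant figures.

a ≈ 20.2 mm

L_e = K·L = 2 × 0.464 = 0.9280 m
Required I = P_cr·L_e²/(π²E) = 1.550×10^4 × 0.9280² / (π² × 9.73×10^10) = 1.390×10^-8 m⁴
I_req = 1.390×10^4 mm⁴
Solid square: I = a⁴/12  ⇒  a = (12I)^(1/4) = (12×1.390×10^4)^(1/4) = 20.2 mm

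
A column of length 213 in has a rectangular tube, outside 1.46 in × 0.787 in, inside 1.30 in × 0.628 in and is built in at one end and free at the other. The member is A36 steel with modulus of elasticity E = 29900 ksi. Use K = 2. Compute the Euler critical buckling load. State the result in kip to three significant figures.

Weak-axis I_min = (h_o·b_o³ − h_i·b_i³)/12 with b_o = 0.787, b_i = 0.6280 in (shorter outer/inner sides).
I_min = (1.46×0.787³ − 1.300×0.6280³)/12 = 3.247×10^-2 in⁴
Effective length L_e = K·L = 2 × 213 = 426.0 in
P_cr = π²EI / L_e² = π² × 29900×10³ × 3.247×10^-2 / 426.0² = 52.81 lb

P_cr ≈ 0.0528 kip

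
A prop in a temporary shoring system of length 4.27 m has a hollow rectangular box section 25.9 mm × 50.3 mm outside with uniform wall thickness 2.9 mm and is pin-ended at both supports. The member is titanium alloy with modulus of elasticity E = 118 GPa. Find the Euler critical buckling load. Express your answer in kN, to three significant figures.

Inner dimensions: h_i = 50.3 − 2×2.9 = 44.50 mm, b_i = 25.9 − 2×2.9 = 20.10 mm
Weak-axis I_min = (h_o·b_o³ − h_i·b_i³)/12 with b_o = 25.9, b_i = 20.10 mm (shorter outer/inner sides).
I_min = (50.3×25.9³ − 44.50×20.10³)/12 = 4.271×10^4 mm⁴
I = 4.271×10^4 mm⁴ = 4.271×10^-8 m⁴
Effective length L_e = K·L = 1 × 4.27 = 4.270 m
P_cr = π²EI / L_e² = π² × 118×10⁹ × 4.271×10^-8 / 4.270² = 2.728×10^3 N

P_cr ≈ 2.73 kN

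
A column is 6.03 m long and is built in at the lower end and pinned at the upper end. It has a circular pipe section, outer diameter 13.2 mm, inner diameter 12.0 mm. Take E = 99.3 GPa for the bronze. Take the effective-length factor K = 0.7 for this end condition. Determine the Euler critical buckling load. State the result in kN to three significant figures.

P_cr ≈ 0.0260 kN

d_o = 13.2 mm, d_i = 12.0 mm
I = π(d_o⁴ − d_i⁴)/64 = π(13.2⁴ − 12.00⁴)/64 = 472.4 mm⁴
I = 472.4 mm⁴ = 4.724×10^-10 m⁴
Effective length L_e = K·L = 0.7 × 6.03 = 4.221 m
P_cr = π²EI / L_e² = π² × 99.3×10⁹ × 4.724×10^-10 / 4.221² = 25.99 N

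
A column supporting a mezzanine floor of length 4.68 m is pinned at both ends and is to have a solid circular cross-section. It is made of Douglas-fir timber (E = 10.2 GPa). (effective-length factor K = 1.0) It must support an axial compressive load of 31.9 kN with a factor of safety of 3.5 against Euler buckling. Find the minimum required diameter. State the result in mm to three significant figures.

d ≈ 149 mm

Required P_cr = n·P = 3.5 × 31.9 = 111.6 kN
L_e = K·L = 1 × 4.68 = 4.680 m
Required I = P_cr·L_e²/(π²E) = 1.116×10^5 × 4.680² / (π² × 1.02×10^10) = 2.429×10^-5 m⁴
I_req = 2.429×10^7 mm⁴
Solid circle: I = πd⁴/64  ⇒  d = (64I/π)^(1/4) = (64×2.429×10^7/π)^(1/4) = 149 mm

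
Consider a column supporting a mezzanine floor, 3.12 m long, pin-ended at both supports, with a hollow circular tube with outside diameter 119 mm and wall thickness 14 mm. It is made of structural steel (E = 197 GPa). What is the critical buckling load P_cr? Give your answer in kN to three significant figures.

Inner diameter d_i = 119 − 2×14 = 91.00 mm
I = π(d_o⁴ − d_i⁴)/64 = π(119⁴ − 91.00⁴)/64 = 6.478×10^6 mm⁴
I = 6.478×10^6 mm⁴ = 6.478×10^-6 m⁴
Effective length L_e = K·L = 1 × 3.12 = 3.120 m
P_cr = π²EI / L_e² = π² × 197×10⁹ × 6.478×10^-6 / 3.120² = 1.294×10^6 N

P_cr ≈ 1290 kN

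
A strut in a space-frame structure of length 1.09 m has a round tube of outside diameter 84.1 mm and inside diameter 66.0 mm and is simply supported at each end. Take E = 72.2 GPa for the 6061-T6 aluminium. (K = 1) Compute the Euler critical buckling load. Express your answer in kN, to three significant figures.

P_cr ≈ 914 kN

d_o = 84.1 mm, d_i = 66.0 mm
I = π(d_o⁴ − d_i⁴)/64 = π(84.1⁴ − 66.00⁴)/64 = 1.524×10^6 mm⁴
I = 1.524×10^6 mm⁴ = 1.524×10^-6 m⁴
Effective length L_e = K·L = 1 × 1.09 = 1.090 m
P_cr = π²EI / L_e² = π² × 72.2×10⁹ × 1.524×10^-6 / 1.090² = 9.141×10^5 N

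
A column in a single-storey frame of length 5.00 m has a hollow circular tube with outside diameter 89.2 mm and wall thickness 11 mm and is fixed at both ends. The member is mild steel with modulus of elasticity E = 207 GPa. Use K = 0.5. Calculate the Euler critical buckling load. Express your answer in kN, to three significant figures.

Inner diameter d_i = 89.2 − 2×11 = 67.20 mm
I = π(d_o⁴ − d_i⁴)/64 = π(89.2⁴ − 67.20⁴)/64 = 2.107×10^6 mm⁴
I = 2.107×10^6 mm⁴ = 2.107×10^-6 m⁴
Effective length L_e = K·L = 0.5 × 5.00 = 2.500 m
P_cr = π²EI / L_e² = π² × 207×10⁹ × 2.107×10^-6 / 2.500² = 6.886×10^5 N

P_cr ≈ 689 kN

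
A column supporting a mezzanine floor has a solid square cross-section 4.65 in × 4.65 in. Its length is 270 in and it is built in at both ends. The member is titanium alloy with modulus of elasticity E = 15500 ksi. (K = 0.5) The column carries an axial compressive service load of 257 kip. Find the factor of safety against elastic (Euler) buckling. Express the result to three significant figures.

n ≈ 1.27

I = a⁴/12 = 4.65⁴/12 = 38.96 in⁴
Effective length L_e = K·L = 0.5 × 270 = 135.0 in
P_cr = π²EI / L_e² = π² × 15500×10³ × 38.96 / 135.0² = 3.270×10^5 lb
Factor of safety n = P_cr / P = 327.04 / 257 = 1.27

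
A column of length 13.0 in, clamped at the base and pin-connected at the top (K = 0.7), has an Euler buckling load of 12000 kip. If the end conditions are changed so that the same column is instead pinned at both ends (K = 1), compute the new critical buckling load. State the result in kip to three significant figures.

P_cr ≈ 5880 kip

P_cr ∝ 1/K², so P_cr,new = P_cr,old × (K_old/K_new)² = 12000 × (0.7/1)²
= 12000 × 0.4900 = 5880 kip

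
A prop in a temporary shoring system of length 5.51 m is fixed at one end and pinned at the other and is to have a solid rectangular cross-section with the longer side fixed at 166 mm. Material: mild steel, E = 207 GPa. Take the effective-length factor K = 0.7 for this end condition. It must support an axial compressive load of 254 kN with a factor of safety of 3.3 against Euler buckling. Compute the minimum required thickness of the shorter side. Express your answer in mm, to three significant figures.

Required P_cr = n·P = 3.3 × 254 = 838.2 kN
L_e = K·L = 0.7 × 5.51 = 3.857 m
Required I = P_cr·L_e²/(π²E) = 8.382×10^5 × 3.857² / (π² × 2.07×10^11) = 6.103×10^-6 m⁴
I_req = 6.103×10^6 mm⁴
Rectangle, weak axis: I_min = h·b³/12 with h = 166 mm fixed  ⇒  b = (12I/h)^(1/3) = 76.1 mm

b ≈ 76.1 mm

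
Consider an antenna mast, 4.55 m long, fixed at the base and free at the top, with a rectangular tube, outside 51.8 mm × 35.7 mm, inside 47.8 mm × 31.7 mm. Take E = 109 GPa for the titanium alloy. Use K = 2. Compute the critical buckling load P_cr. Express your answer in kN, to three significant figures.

Weak-axis I_min = (h_o·b_o³ − h_i·b_i³)/12 with b_o = 35.7, b_i = 31.70 mm (shorter outer/inner sides).
I_min = (51.8×35.7³ − 47.80×31.70³)/12 = 6.952×10^4 mm⁴
I = 6.952×10^4 mm⁴ = 6.952×10^-8 m⁴
Effective length L_e = K·L = 2 × 4.55 = 9.100 m
P_cr = π²EI / L_e² = π² × 109×10⁹ × 6.952×10^-8 / 9.100² = 903.1 N

P_cr ≈ 0.903 kN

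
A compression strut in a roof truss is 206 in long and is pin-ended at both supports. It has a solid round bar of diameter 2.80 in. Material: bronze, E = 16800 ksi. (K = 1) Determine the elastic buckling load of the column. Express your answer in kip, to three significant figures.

P_cr ≈ 11.8 kip

I = πd⁴/64 = π×2.80⁴/64 = 3.017 in⁴
Effective length L_e = K·L = 1 × 206 = 206.0 in
P_cr = π²EI / L_e² = π² × 16800×10³ × 3.017 / 206.0² = 1.179×10^4 lb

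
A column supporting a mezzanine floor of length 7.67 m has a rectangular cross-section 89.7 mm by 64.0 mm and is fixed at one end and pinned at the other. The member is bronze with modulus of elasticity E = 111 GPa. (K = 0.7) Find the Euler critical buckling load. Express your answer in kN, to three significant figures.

P_cr ≈ 74.5 kN

Buckling occurs about the weak axis: I_min = h·b³/12 with b = 64.0 mm (the shorter side).
I_min = 89.7×64.0³/12 = 1.960×10^6 mm⁴
I = 1.960×10^6 mm⁴ = 1.960×10^-6 m⁴
Effective length L_e = K·L = 0.7 × 7.67 = 5.369 m
P_cr = π²EI / L_e² = π² × 111×10⁹ × 1.960×10^-6 / 5.369² = 7.447×10^4 N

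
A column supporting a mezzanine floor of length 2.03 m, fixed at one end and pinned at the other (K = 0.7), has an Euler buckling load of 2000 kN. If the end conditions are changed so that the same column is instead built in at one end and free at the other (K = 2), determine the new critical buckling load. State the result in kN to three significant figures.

P_cr ∝ 1/K², so P_cr,new = P_cr,old × (K_old/K_new)² = 2000 × (0.7/2)²
= 2000 × 0.1225 = 245 kN

P_cr ≈ 245 kN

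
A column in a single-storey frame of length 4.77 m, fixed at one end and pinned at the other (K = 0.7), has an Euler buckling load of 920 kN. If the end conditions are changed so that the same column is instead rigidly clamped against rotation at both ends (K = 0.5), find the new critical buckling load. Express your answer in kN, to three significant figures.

P_cr ∝ 1/K², so P_cr,new = P_cr,old × (K_old/K_new)² = 920 × (0.7/0.5)²
= 920 × 1.960 = 1800 kN

P_cr ≈ 1800 kN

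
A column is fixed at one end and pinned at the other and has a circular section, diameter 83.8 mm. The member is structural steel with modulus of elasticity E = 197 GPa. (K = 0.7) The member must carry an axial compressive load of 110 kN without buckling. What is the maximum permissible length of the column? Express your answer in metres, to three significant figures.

L_max ≈ 9.34 m

I = πd⁴/64 = π×83.8⁴/64 = 2.421×10^6 mm⁴
I = 2.421×10^-6 m⁴
At the buckling limit P_cr = P = 1.100×10^5 N
From P_cr = π²EI/(K·L)²:  L = (1/K)·√(π²EI/P_cr) = (1/0.7)·√(π²×1.97×10^11×2.421×10^-6/1.100×10^5)
L = 9.34 m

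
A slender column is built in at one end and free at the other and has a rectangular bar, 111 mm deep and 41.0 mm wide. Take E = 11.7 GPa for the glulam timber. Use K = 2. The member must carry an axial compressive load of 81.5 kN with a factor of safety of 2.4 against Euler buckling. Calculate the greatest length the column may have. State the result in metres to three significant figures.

L_max ≈ 0.307 m

Buckling occurs about the weak axis: I_min = h·b³/12 with b = 41.0 mm (the shorter side).
I_min = 111×41.0³/12 = 6.375×10^5 mm⁴
I = 6.375×10^-7 m⁴
Required critical load P_cr = n·P = 2.4 × 81.5 = 195.6 kN = 1.956×10^5 N
From P_cr = π²EI/(K·L)²:  L = (1/K)·√(π²EI/P_cr) = (1/2)·√(π²×1.17×10^10×6.375×10^-7/1.956×10^5)
L = 0.307 m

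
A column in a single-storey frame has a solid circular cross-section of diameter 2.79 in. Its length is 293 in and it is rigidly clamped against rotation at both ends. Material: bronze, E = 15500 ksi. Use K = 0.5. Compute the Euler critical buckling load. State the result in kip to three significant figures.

P_cr ≈ 21.2 kip

I = πd⁴/64 = π×2.79⁴/64 = 2.974 in⁴
Effective length L_e = K·L = 0.5 × 293 = 146.5 in
P_cr = π²EI / L_e² = π² × 15500×10³ × 2.974 / 146.5² = 2.120×10^4 lb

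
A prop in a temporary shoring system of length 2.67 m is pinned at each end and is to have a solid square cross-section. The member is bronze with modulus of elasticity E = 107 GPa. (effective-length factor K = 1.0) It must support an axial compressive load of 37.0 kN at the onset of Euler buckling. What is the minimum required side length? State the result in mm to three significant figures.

a ≈ 41.6 mm

L_e = K·L = 1 × 2.67 = 2.670 m
Required I = P_cr·L_e²/(π²E) = 3.700×10^4 × 2.670² / (π² × 1.07×10^11) = 2.498×10^-7 m⁴
I_req = 2.498×10^5 mm⁴
Solid square: I = a⁴/12  ⇒  a = (12I)^(1/4) = (12×2.498×10^5)^(1/4) = 41.6 mm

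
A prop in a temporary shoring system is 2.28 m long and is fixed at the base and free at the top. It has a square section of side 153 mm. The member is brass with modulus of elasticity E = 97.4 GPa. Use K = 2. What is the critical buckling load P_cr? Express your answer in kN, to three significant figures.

I = a⁴/12 = 153⁴/12 = 4.567×10^7 mm⁴
I = 4.567×10^7 mm⁴ = 4.567×10^-5 m⁴
Effective length L_e = K·L = 2 × 2.28 = 4.560 m
P_cr = π²EI / L_e² = π² × 97.4×10⁹ × 4.567×10^-5 / 4.560² = 2.111×10^6 N

P_cr ≈ 2110 kN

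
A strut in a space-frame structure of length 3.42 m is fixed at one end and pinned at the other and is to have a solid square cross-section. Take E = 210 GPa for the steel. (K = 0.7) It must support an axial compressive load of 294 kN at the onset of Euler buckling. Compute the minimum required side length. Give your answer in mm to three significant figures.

a ≈ 55.9 mm

L_e = K·L = 0.7 × 3.42 = 2.394 m
Required I = P_cr·L_e²/(π²E) = 2.940×10^5 × 2.394² / (π² × 2.10×10^11) = 8.130×10^-7 m⁴
I_req = 8.130×10^5 mm⁴
Solid square: I = a⁴/12  ⇒  a = (12I)^(1/4) = (12×8.130×10^5)^(1/4) = 55.9 mm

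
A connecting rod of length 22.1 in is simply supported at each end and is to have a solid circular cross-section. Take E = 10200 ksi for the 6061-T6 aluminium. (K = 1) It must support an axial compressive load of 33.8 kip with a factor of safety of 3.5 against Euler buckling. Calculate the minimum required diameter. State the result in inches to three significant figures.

d ≈ 1.85 in

Required P_cr = n·P = 3.5 × 33.8 = 118.3 kip
L_e = K·L = 1 × 22.1 = 22.10 in
Required I = P_cr·L_e²/(π²E) = 1.183×10^5 × 22.10² / (π² × 1.02×10^7) = 0.5739 in⁴
Solid circle: I = πd⁴/64  ⇒  d = (64I/π)^(1/4) = (64×0.5739/π)^(1/4) = 1.85 in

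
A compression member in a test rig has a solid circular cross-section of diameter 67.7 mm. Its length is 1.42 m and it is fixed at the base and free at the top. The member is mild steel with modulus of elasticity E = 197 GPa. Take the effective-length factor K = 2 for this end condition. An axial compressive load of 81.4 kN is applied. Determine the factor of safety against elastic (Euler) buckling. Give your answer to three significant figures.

n ≈ 3.05

I = πd⁴/64 = π×67.7⁴/64 = 1.031×10^6 mm⁴
I = 1.031×10^6 mm⁴ = 1.031×10^-6 m⁴
Effective length L_e = K·L = 2 × 1.42 = 2.840 m
P_cr = π²EI / L_e² = π² × 197×10⁹ × 1.031×10^-6 / 2.840² = 2.486×10^5 N
Factor of safety n = P_cr / P = 248.57 / 81.4 = 3.05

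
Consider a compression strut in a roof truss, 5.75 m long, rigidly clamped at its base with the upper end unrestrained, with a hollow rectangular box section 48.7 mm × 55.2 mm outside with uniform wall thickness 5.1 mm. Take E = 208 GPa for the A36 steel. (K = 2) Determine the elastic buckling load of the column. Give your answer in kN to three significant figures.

Inner dimensions: h_i = 55.2 − 2×5.1 = 45.00 mm, b_i = 48.7 − 2×5.1 = 38.50 mm
Weak-axis I_min = (h_o·b_o³ − h_i·b_i³)/12 with b_o = 48.7, b_i = 38.50 mm (shorter outer/inner sides).
I_min = (55.2×48.7³ − 45.00×38.50³)/12 = 3.173×10^5 mm⁴
I = 3.173×10^5 mm⁴ = 3.173×10^-7 m⁴
Effective length L_e = K·L = 2 × 5.75 = 11.50 m
P_cr = π²EI / L_e² = π² × 208×10⁹ × 3.173×10^-7 / 11.50² = 4.925×10^3 N

P_cr ≈ 4.93 kN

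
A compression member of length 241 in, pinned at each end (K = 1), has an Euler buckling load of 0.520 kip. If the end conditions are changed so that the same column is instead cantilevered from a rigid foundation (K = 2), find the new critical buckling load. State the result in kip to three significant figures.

P_cr ∝ 1/K², so P_cr,new = P_cr,old × (K_old/K_new)² = 0.520 × (1/2)²
= 0.520 × 0.2500 = 0.130 kip

P_cr ≈ 0.130 kip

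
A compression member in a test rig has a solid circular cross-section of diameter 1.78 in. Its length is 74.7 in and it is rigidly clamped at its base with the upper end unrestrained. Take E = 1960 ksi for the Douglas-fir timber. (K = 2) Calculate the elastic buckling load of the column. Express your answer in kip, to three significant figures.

I = πd⁴/64 = π×1.78⁴/64 = 0.4928 in⁴
Effective length L_e = K·L = 2 × 74.7 = 149.4 in
P_cr = π²EI / L_e² = π² × 1960×10³ × 0.4928 / 149.4² = 427.1 lb

P_cr ≈ 0.427 kip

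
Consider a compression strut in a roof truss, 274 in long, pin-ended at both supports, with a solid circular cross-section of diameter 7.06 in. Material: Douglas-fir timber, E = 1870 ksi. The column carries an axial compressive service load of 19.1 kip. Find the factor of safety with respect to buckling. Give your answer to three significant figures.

I = πd⁴/64 = π×7.06⁴/64 = 122.0 in⁴
Effective length L_e = K·L = 1 × 274 = 274.0 in
P_cr = π²EI / L_e² = π² × 1870×10³ × 122.0 / 274.0² = 2.998×10^4 lb
Factor of safety n = P_cr / P = 29.980 / 19.1 = 1.57

n ≈ 1.57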